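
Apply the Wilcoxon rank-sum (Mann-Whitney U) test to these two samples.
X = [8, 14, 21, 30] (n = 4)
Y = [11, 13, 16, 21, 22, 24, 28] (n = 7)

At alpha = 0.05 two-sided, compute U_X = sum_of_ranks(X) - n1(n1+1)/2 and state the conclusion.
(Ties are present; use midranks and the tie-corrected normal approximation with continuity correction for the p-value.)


Step 1: Combine and sort all 11 observations; assign midranks.
sorted (value, group): (8,X), (11,Y), (13,Y), (14,X), (16,Y), (21,X), (21,Y), (22,Y), (24,Y), (28,Y), (30,X)
ranks: 8->1, 11->2, 13->3, 14->4, 16->5, 21->6.5, 21->6.5, 22->8, 24->9, 28->10, 30->11
Step 2: Rank sum for X: R1 = 1 + 4 + 6.5 + 11 = 22.5.
Step 3: U_X = R1 - n1(n1+1)/2 = 22.5 - 4*5/2 = 22.5 - 10 = 12.5.
       U_Y = n1*n2 - U_X = 28 - 12.5 = 15.5.
Step 4: Ties are present, so use the tie-corrected normal approximation (with continuity correction) for the p-value.
Step 5: p-value = 0.849769; compare to alpha = 0.05. fail to reject H0.

U_X = 12.5, p = 0.849769, fail to reject H0 at alpha = 0.05.


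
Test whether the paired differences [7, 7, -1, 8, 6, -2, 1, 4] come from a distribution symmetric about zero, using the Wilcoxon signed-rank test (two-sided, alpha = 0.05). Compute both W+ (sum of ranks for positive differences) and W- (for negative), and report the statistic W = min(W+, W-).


Step 1: Drop any zero differences (none here) and take |d_i|.
|d| = [7, 7, 1, 8, 6, 2, 1, 4]
Step 2: Midrank |d_i| (ties get averaged ranks).
ranks: |7|->6.5, |7|->6.5, |1|->1.5, |8|->8, |6|->5, |2|->3, |1|->1.5, |4|->4
Step 3: Attach original signs; sum ranks with positive sign and with negative sign.
W+ = 6.5 + 6.5 + 8 + 5 + 1.5 + 4 = 31.5
W- = 1.5 + 3 = 4.5
(Check: W+ + W- = 36 should equal n(n+1)/2 = 36.)
Step 4: Test statistic W = min(W+, W-) = 4.5.
Step 5: Ties in |d|, so use the tie-corrected normal approximation.
        E[W] = n(n+1)/4 = 8*9/4 = 18.
        Tie groups: |d|=1 (t=2), |d|=7 (t=2); sum(t^3 - t) = 12.
        Var[W] = n(n+1)(2n+1)/24 - sum(t^3-t)/48 = 1224/24 - 12/48 = 50.75.
        z = (W - E[W]) / sqrt(Var[W]) = (4.5 - 18) / 7.1239 = -1.8950.
        Two-sided p = 2*Phi(z) = 0.058089.
Step 6: alpha = 0.05. fail to reject H0.

W+ = 31.5, W- = 4.5, W = min = 4.5, p = 0.058089, fail to reject H0.


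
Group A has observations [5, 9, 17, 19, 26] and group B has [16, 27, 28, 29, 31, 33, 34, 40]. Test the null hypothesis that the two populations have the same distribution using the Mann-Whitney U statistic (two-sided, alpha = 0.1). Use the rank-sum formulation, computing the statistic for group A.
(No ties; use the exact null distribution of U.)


Step 1: Combine and sort all 13 observations; assign midranks.
sorted (value, group): (5,X), (9,X), (16,Y), (17,X), (19,X), (26,X), (27,Y), (28,Y), (29,Y), (31,Y), (33,Y), (34,Y), (40,Y)
ranks: 5->1, 9->2, 16->3, 17->4, 19->5, 26->6, 27->7, 28->8, 29->9, 31->10, 33->11, 34->12, 40->13
Step 2: Rank sum for X: R1 = 1 + 2 + 4 + 5 + 6 = 18.
Step 3: U_X = R1 - n1(n1+1)/2 = 18 - 5*6/2 = 18 - 15 = 3.
       U_Y = n1*n2 - U_X = 40 - 3 = 37.
Step 4: No ties, so the exact null distribution of U (based on enumerating the C(13,5) = 1287 equally likely rank assignments) gives the two-sided p-value.
Step 5: p-value = 0.010878; compare to alpha = 0.1. reject H0.

U_X = 3, p = 0.010878, reject H0 at alpha = 0.1.


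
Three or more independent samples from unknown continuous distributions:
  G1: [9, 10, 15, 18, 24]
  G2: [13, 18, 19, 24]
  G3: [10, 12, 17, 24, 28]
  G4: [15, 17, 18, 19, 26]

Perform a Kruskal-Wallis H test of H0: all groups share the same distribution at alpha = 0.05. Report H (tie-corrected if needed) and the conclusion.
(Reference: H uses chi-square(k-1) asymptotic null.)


Step 1: Combine all N = 19 observations and assign midranks.
sorted (value, group, rank): (9,G1,1), (10,G1,2.5), (10,G3,2.5), (12,G3,4), (13,G2,5), (15,G1,6.5), (15,G4,6.5), (17,G3,8.5), (17,G4,8.5), (18,G1,11), (18,G2,11), (18,G4,11), (19,G2,13.5), (19,G4,13.5), (24,G1,16), (24,G2,16), (24,G3,16), (26,G4,18), (28,G3,19)
Step 2: Sum ranks within each group.
R_1 = 37 (n_1 = 5)
R_2 = 45.5 (n_2 = 4)
R_3 = 50 (n_3 = 5)
R_4 = 57.5 (n_4 = 5)
Step 3: H = 12/(N(N+1)) * sum(R_i^2/n_i) - 3(N+1)
     = 12/(19*20) * (37^2/5 + 45.5^2/4 + 50^2/5 + 57.5^2/5) - 3*20
     = 0.031579 * 1952.61 - 60
     = 1.661447.
Step 4: Ties present; correction factor C = 1 - 72/(19^3 - 19) = 0.989474. Corrected H = 1.661447 / 0.989474 = 1.679122.
Step 5: Under H0, H ~ chi^2(3); p-value = 0.641585.
Step 6: alpha = 0.05. fail to reject H0.

H = 1.6791, df = 3, p = 0.641585, fail to reject H0.


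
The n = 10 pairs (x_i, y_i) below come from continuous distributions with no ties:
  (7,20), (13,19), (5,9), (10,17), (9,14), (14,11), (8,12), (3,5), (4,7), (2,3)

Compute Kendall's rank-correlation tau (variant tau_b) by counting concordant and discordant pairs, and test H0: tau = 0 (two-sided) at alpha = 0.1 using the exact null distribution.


Step 1: Enumerate the 45 unordered pairs (i,j) with i<j and classify each by sign(x_j-x_i) * sign(y_j-y_i).
  (1,2):dx=+6,dy=-1->D; (1,3):dx=-2,dy=-11->C; (1,4):dx=+3,dy=-3->D; (1,5):dx=+2,dy=-6->D
  (1,6):dx=+7,dy=-9->D; (1,7):dx=+1,dy=-8->D; (1,8):dx=-4,dy=-15->C; (1,9):dx=-3,dy=-13->C
  (1,10):dx=-5,dy=-17->C; (2,3):dx=-8,dy=-10->C; (2,4):dx=-3,dy=-2->C; (2,5):dx=-4,dy=-5->C
  (2,6):dx=+1,dy=-8->D; (2,7):dx=-5,dy=-7->C; (2,8):dx=-10,dy=-14->C; (2,9):dx=-9,dy=-12->C
  (2,10):dx=-11,dy=-16->C; (3,4):dx=+5,dy=+8->C; (3,5):dx=+4,dy=+5->C; (3,6):dx=+9,dy=+2->C
  (3,7):dx=+3,dy=+3->C; (3,8):dx=-2,dy=-4->C; (3,9):dx=-1,dy=-2->C; (3,10):dx=-3,dy=-6->C
  (4,5):dx=-1,dy=-3->C; (4,6):dx=+4,dy=-6->D; (4,7):dx=-2,dy=-5->C; (4,8):dx=-7,dy=-12->C
  (4,9):dx=-6,dy=-10->C; (4,10):dx=-8,dy=-14->C; (5,6):dx=+5,dy=-3->D; (5,7):dx=-1,dy=-2->C
  (5,8):dx=-6,dy=-9->C; (5,9):dx=-5,dy=-7->C; (5,10):dx=-7,dy=-11->C; (6,7):dx=-6,dy=+1->D
  (6,8):dx=-11,dy=-6->C; (6,9):dx=-10,dy=-4->C; (6,10):dx=-12,dy=-8->C; (7,8):dx=-5,dy=-7->C
  (7,9):dx=-4,dy=-5->C; (7,10):dx=-6,dy=-9->C; (8,9):dx=+1,dy=+2->C; (8,10):dx=-1,dy=-2->C
  (9,10):dx=-2,dy=-4->C
Step 2: C = 36, D = 9, total pairs = 45.
Step 3: tau = (C - D)/(n(n-1)/2) = (36 - 9)/45 = 0.600000.
Step 4: Exact two-sided p-value (enumerate n! = 3628800 permutations of y under H0): p = 0.016666.
Step 5: alpha = 0.1. reject H0.

tau_b = 0.6000 (C=36, D=9), p = 0.016666, reject H0.


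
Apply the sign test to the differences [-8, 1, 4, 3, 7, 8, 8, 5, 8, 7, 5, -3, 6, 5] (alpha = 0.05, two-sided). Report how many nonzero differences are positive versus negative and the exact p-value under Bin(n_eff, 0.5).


Step 1: Discard zero differences. Original n = 14; n_eff = number of nonzero differences = 14.
Nonzero differences (with sign): -8, +1, +4, +3, +7, +8, +8, +5, +8, +7, +5, -3, +6, +5
Step 2: Count signs: positive = 12, negative = 2.
Step 3: Under H0: P(positive) = 0.5, so the number of positives S ~ Bin(14, 0.5).
Step 4: Two-sided exact p-value = sum of Bin(14,0.5) probabilities at or below the observed probability = 0.012939.
Step 5: alpha = 0.05. reject H0.

n_eff = 14, pos = 12, neg = 2, p = 0.012939, reject H0.


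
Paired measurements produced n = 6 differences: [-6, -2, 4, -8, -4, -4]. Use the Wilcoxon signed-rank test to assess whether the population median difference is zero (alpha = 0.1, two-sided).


Step 1: Drop any zero differences (none here) and take |d_i|.
|d| = [6, 2, 4, 8, 4, 4]
Step 2: Midrank |d_i| (ties get averaged ranks).
ranks: |6|->5, |2|->1, |4|->3, |8|->6, |4|->3, |4|->3
Step 3: Attach original signs; sum ranks with positive sign and with negative sign.
W+ = 3 = 3
W- = 5 + 1 + 6 + 3 + 3 = 18
(Check: W+ + W- = 21 should equal n(n+1)/2 = 21.)
Step 4: Test statistic W = min(W+, W-) = 3.
Step 5: Ties in |d|, so use the tie-corrected normal approximation.
        E[W] = n(n+1)/4 = 6*7/4 = 10.5.
        Tie groups: |d|=4 (t=3); sum(t^3 - t) = 24.
        Var[W] = n(n+1)(2n+1)/24 - sum(t^3-t)/48 = 546/24 - 24/48 = 22.25.
        z = (W - E[W]) / sqrt(Var[W]) = (3 - 10.5) / 4.7170 = -1.5900.
        Two-sided p = 2*Phi(z) = 0.111836.
Step 6: alpha = 0.1. fail to reject H0.

W+ = 3, W- = 18, W = min = 3, p = 0.111836, fail to reject H0.


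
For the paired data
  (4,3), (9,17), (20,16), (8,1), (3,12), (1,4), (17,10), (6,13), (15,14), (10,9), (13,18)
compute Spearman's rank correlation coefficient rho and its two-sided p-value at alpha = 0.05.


Step 1: Rank x and y separately (midranks; no ties here).
rank(x): 4->3, 9->6, 20->11, 8->5, 3->2, 1->1, 17->10, 6->4, 15->9, 10->7, 13->8
rank(y): 3->2, 17->10, 16->9, 1->1, 12->6, 4->3, 10->5, 13->7, 14->8, 9->4, 18->11
Step 2: d_i = R_x(i) - R_y(i); compute d_i^2.
  (3-2)^2=1, (6-10)^2=16, (11-9)^2=4, (5-1)^2=16, (2-6)^2=16, (1-3)^2=4, (10-5)^2=25, (4-7)^2=9, (9-8)^2=1, (7-4)^2=9, (8-11)^2=9
sum(d^2) = 110.
Step 3: rho = 1 - 6*110 / (11*(11^2 - 1)) = 1 - 660/1320 = 0.500000.
Step 4: Under H0, t = rho * sqrt((n-2)/(1-rho^2)) = 1.7321 ~ t(9).
Step 5: Two-sided p-value from the t-distribution with 9 df = 0.117307.
Step 6: alpha = 0.05. fail to reject H0.

rho = 0.5000, p = 0.117307, fail to reject H0 at alpha = 0.05.


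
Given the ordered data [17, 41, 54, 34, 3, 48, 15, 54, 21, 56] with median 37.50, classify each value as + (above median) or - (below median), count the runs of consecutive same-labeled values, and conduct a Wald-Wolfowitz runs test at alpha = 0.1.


Step 1: Compute median = 37.50; label A = above, B = below.
Labels in order: BAABBABABA  (n_A = 5, n_B = 5)
Step 2: Count runs R = 8.
Step 3: Under H0 (random ordering), E[R] = 2*n_A*n_B/(n_A+n_B) + 1 = 2*5*5/10 + 1 = 6.0000.
        Var[R] = 2*n_A*n_B*(2*n_A*n_B - n_A - n_B) / ((n_A+n_B)^2 * (n_A+n_B-1)) = 2000/900 = 2.2222.
        SD[R] = 1.4907.
Step 4: Continuity-corrected z = (R - 0.5 - E[R]) / SD[R] = (8 - 0.5 - 6.0000) / 1.4907 = 1.0062.
Step 5: Two-sided p-value via normal approximation = 2*(1 - Phi(|z|)) = 0.314305.
Step 6: alpha = 0.1. fail to reject H0.

R = 8, z = 1.0062, p = 0.314305, fail to reject H0.


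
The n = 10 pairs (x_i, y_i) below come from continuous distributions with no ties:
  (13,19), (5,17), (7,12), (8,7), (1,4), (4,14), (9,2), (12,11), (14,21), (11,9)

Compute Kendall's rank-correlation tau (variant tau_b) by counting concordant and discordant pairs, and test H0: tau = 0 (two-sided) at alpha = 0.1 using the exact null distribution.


Step 1: Enumerate the 45 unordered pairs (i,j) with i<j and classify each by sign(x_j-x_i) * sign(y_j-y_i).
  (1,2):dx=-8,dy=-2->C; (1,3):dx=-6,dy=-7->C; (1,4):dx=-5,dy=-12->C; (1,5):dx=-12,dy=-15->C
  (1,6):dx=-9,dy=-5->C; (1,7):dx=-4,dy=-17->C; (1,8):dx=-1,dy=-8->C; (1,9):dx=+1,dy=+2->C
  (1,10):dx=-2,dy=-10->C; (2,3):dx=+2,dy=-5->D; (2,4):dx=+3,dy=-10->D; (2,5):dx=-4,dy=-13->C
  (2,6):dx=-1,dy=-3->C; (2,7):dx=+4,dy=-15->D; (2,8):dx=+7,dy=-6->D; (2,9):dx=+9,dy=+4->C
  (2,10):dx=+6,dy=-8->D; (3,4):dx=+1,dy=-5->D; (3,5):dx=-6,dy=-8->C; (3,6):dx=-3,dy=+2->D
  (3,7):dx=+2,dy=-10->D; (3,8):dx=+5,dy=-1->D; (3,9):dx=+7,dy=+9->C; (3,10):dx=+4,dy=-3->D
  (4,5):dx=-7,dy=-3->C; (4,6):dx=-4,dy=+7->D; (4,7):dx=+1,dy=-5->D; (4,8):dx=+4,dy=+4->C
  (4,9):dx=+6,dy=+14->C; (4,10):dx=+3,dy=+2->C; (5,6):dx=+3,dy=+10->C; (5,7):dx=+8,dy=-2->D
  (5,8):dx=+11,dy=+7->C; (5,9):dx=+13,dy=+17->C; (5,10):dx=+10,dy=+5->C; (6,7):dx=+5,dy=-12->D
  (6,8):dx=+8,dy=-3->D; (6,9):dx=+10,dy=+7->C; (6,10):dx=+7,dy=-5->D; (7,8):dx=+3,dy=+9->C
  (7,9):dx=+5,dy=+19->C; (7,10):dx=+2,dy=+7->C; (8,9):dx=+2,dy=+10->C; (8,10):dx=-1,dy=-2->C
  (9,10):dx=-3,dy=-12->C
Step 2: C = 29, D = 16, total pairs = 45.
Step 3: tau = (C - D)/(n(n-1)/2) = (29 - 16)/45 = 0.288889.
Step 4: Exact two-sided p-value (enumerate n! = 3628800 permutations of y under H0): p = 0.291248.
Step 5: alpha = 0.1. fail to reject H0.

tau_b = 0.2889 (C=29, D=16), p = 0.291248, fail to reject H0.


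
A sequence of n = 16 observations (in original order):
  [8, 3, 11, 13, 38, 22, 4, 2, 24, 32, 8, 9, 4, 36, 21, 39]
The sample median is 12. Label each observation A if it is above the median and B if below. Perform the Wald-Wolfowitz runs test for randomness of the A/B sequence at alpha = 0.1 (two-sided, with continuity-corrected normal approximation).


Step 1: Compute median = 12; label A = above, B = below.
Labels in order: BBBAAABBAABBBAAA  (n_A = 8, n_B = 8)
Step 2: Count runs R = 6.
Step 3: Under H0 (random ordering), E[R] = 2*n_A*n_B/(n_A+n_B) + 1 = 2*8*8/16 + 1 = 9.0000.
        Var[R] = 2*n_A*n_B*(2*n_A*n_B - n_A - n_B) / ((n_A+n_B)^2 * (n_A+n_B-1)) = 14336/3840 = 3.7333.
        SD[R] = 1.9322.
Step 4: Continuity-corrected z = (R + 0.5 - E[R]) / SD[R] = (6 + 0.5 - 9.0000) / 1.9322 = -1.2939.
Step 5: Two-sided p-value via normal approximation = 2*(1 - Phi(|z|)) = 0.195709.
Step 6: alpha = 0.1. fail to reject H0.

R = 6, z = -1.2939, p = 0.195709, fail to reject H0.


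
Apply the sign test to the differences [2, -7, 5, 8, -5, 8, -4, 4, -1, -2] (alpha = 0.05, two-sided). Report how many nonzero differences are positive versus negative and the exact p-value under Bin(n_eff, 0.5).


Step 1: Discard zero differences. Original n = 10; n_eff = number of nonzero differences = 10.
Nonzero differences (with sign): +2, -7, +5, +8, -5, +8, -4, +4, -1, -2
Step 2: Count signs: positive = 5, negative = 5.
Step 3: Under H0: P(positive) = 0.5, so the number of positives S ~ Bin(10, 0.5).
Step 4: Two-sided exact p-value = sum of Bin(10,0.5) probabilities at or below the observed probability = 1.000000.
Step 5: alpha = 0.05. fail to reject H0.

n_eff = 10, pos = 5, neg = 5, p = 1.000000, fail to reject H0.


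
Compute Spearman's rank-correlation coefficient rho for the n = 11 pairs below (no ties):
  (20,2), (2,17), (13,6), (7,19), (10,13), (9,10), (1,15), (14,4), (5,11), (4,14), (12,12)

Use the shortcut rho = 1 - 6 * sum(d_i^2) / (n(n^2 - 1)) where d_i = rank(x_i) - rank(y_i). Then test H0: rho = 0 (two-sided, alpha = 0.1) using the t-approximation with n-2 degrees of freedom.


Step 1: Rank x and y separately (midranks; no ties here).
rank(x): 20->11, 2->2, 13->9, 7->5, 10->7, 9->6, 1->1, 14->10, 5->4, 4->3, 12->8
rank(y): 2->1, 17->10, 6->3, 19->11, 13->7, 10->4, 15->9, 4->2, 11->5, 14->8, 12->6
Step 2: d_i = R_x(i) - R_y(i); compute d_i^2.
  (11-1)^2=100, (2-10)^2=64, (9-3)^2=36, (5-11)^2=36, (7-7)^2=0, (6-4)^2=4, (1-9)^2=64, (10-2)^2=64, (4-5)^2=1, (3-8)^2=25, (8-6)^2=4
sum(d^2) = 398.
Step 3: rho = 1 - 6*398 / (11*(11^2 - 1)) = 1 - 2388/1320 = -0.809091.
Step 4: Under H0, t = rho * sqrt((n-2)/(1-rho^2)) = -4.1302 ~ t(9).
Step 5: Two-sided p-value from the t-distribution with 9 df = 0.002559.
Step 6: alpha = 0.1. reject H0.

rho = -0.8091, p = 0.002559, reject H0 at alpha = 0.1.


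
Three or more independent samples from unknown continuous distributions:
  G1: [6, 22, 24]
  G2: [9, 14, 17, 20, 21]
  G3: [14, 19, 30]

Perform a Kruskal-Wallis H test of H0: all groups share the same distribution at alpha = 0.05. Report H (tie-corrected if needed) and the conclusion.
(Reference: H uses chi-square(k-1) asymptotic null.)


Step 1: Combine all N = 11 observations and assign midranks.
sorted (value, group, rank): (6,G1,1), (9,G2,2), (14,G2,3.5), (14,G3,3.5), (17,G2,5), (19,G3,6), (20,G2,7), (21,G2,8), (22,G1,9), (24,G1,10), (30,G3,11)
Step 2: Sum ranks within each group.
R_1 = 20 (n_1 = 3)
R_2 = 25.5 (n_2 = 5)
R_3 = 20.5 (n_3 = 3)
Step 3: H = 12/(N(N+1)) * sum(R_i^2/n_i) - 3(N+1)
     = 12/(11*12) * (20^2/3 + 25.5^2/5 + 20.5^2/3) - 3*12
     = 0.090909 * 403.467 - 36
     = 0.678788.
Step 4: Ties present; correction factor C = 1 - 6/(11^3 - 11) = 0.995455. Corrected H = 0.678788 / 0.995455 = 0.681887.
Step 5: Under H0, H ~ chi^2(2); p-value = 0.711099.
Step 6: alpha = 0.05. fail to reject H0.

H = 0.6819, df = 2, p = 0.711099, fail to reject H0.


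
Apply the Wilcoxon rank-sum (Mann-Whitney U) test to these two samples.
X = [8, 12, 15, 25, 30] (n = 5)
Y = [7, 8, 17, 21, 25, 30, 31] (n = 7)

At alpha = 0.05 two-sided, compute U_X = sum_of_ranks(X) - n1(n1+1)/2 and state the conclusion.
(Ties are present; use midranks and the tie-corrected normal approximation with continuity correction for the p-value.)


Step 1: Combine and sort all 12 observations; assign midranks.
sorted (value, group): (7,Y), (8,X), (8,Y), (12,X), (15,X), (17,Y), (21,Y), (25,X), (25,Y), (30,X), (30,Y), (31,Y)
ranks: 7->1, 8->2.5, 8->2.5, 12->4, 15->5, 17->6, 21->7, 25->8.5, 25->8.5, 30->10.5, 30->10.5, 31->12
Step 2: Rank sum for X: R1 = 2.5 + 4 + 5 + 8.5 + 10.5 = 30.5.
Step 3: U_X = R1 - n1(n1+1)/2 = 30.5 - 5*6/2 = 30.5 - 15 = 15.5.
       U_Y = n1*n2 - U_X = 35 - 15.5 = 19.5.
Step 4: Ties are present, so use the tie-corrected normal approximation (with continuity correction) for the p-value.
Step 5: p-value = 0.806544; compare to alpha = 0.05. fail to reject H0.

U_X = 15.5, p = 0.806544, fail to reject H0 at alpha = 0.05.


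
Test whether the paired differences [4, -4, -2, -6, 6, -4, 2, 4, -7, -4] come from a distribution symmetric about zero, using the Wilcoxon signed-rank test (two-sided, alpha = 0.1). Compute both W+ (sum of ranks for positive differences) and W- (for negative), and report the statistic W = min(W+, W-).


Step 1: Drop any zero differences (none here) and take |d_i|.
|d| = [4, 4, 2, 6, 6, 4, 2, 4, 7, 4]
Step 2: Midrank |d_i| (ties get averaged ranks).
ranks: |4|->5, |4|->5, |2|->1.5, |6|->8.5, |6|->8.5, |4|->5, |2|->1.5, |4|->5, |7|->10, |4|->5
Step 3: Attach original signs; sum ranks with positive sign and with negative sign.
W+ = 5 + 8.5 + 1.5 + 5 = 20
W- = 5 + 1.5 + 8.5 + 5 + 10 + 5 = 35
(Check: W+ + W- = 55 should equal n(n+1)/2 = 55.)
Step 4: Test statistic W = min(W+, W-) = 20.
Step 5: Ties in |d|, so use the tie-corrected normal approximation.
        E[W] = n(n+1)/4 = 10*11/4 = 27.5.
        Tie groups: |d|=2 (t=2), |d|=4 (t=5), |d|=6 (t=2); sum(t^3 - t) = 132.
        Var[W] = n(n+1)(2n+1)/24 - sum(t^3-t)/48 = 2310/24 - 132/48 = 93.5.
        z = (W - E[W]) / sqrt(Var[W]) = (20 - 27.5) / 9.6695 = -0.7756.
        Two-sided p = 2*Phi(z) = 0.437967.
Step 6: alpha = 0.1. fail to reject H0.

W+ = 20, W- = 35, W = min = 20, p = 0.437967, fail to reject H0.


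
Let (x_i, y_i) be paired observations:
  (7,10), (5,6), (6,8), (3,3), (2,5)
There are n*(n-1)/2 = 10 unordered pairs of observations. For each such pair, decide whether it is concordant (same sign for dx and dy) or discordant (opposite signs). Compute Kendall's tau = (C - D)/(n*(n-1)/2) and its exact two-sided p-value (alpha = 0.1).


Step 1: Enumerate the 10 unordered pairs (i,j) with i<j and classify each by sign(x_j-x_i) * sign(y_j-y_i).
  (1,2):dx=-2,dy=-4->C; (1,3):dx=-1,dy=-2->C; (1,4):dx=-4,dy=-7->C; (1,5):dx=-5,dy=-5->C
  (2,3):dx=+1,dy=+2->C; (2,4):dx=-2,dy=-3->C; (2,5):dx=-3,dy=-1->C; (3,4):dx=-3,dy=-5->C
  (3,5):dx=-4,dy=-3->C; (4,5):dx=-1,dy=+2->D
Step 2: C = 9, D = 1, total pairs = 10.
Step 3: tau = (C - D)/(n(n-1)/2) = (9 - 1)/10 = 0.800000.
Step 4: Exact two-sided p-value (enumerate n! = 120 permutations of y under H0): p = 0.083333.
Step 5: alpha = 0.1. reject H0.

tau_b = 0.8000 (C=9, D=1), p = 0.083333, reject H0.


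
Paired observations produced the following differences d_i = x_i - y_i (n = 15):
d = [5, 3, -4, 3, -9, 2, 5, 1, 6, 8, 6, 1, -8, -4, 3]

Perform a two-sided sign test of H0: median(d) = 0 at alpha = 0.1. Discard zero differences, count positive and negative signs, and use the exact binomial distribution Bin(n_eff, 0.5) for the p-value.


Step 1: Discard zero differences. Original n = 15; n_eff = number of nonzero differences = 15.
Nonzero differences (with sign): +5, +3, -4, +3, -9, +2, +5, +1, +6, +8, +6, +1, -8, -4, +3
Step 2: Count signs: positive = 11, negative = 4.
Step 3: Under H0: P(positive) = 0.5, so the number of positives S ~ Bin(15, 0.5).
Step 4: Two-sided exact p-value = sum of Bin(15,0.5) probabilities at or below the observed probability = 0.118469.
Step 5: alpha = 0.1. fail to reject H0.

n_eff = 15, pos = 11, neg = 4, p = 0.118469, fail to reject H0.


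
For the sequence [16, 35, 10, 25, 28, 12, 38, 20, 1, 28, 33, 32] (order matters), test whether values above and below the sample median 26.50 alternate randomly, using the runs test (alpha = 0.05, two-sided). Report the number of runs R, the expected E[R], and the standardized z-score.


Step 1: Compute median = 26.50; label A = above, B = below.
Labels in order: BABBABABBAAA  (n_A = 6, n_B = 6)
Step 2: Count runs R = 8.
Step 3: Under H0 (random ordering), E[R] = 2*n_A*n_B/(n_A+n_B) + 1 = 2*6*6/12 + 1 = 7.0000.
        Var[R] = 2*n_A*n_B*(2*n_A*n_B - n_A - n_B) / ((n_A+n_B)^2 * (n_A+n_B-1)) = 4320/1584 = 2.7273.
        SD[R] = 1.6514.
Step 4: Continuity-corrected z = (R - 0.5 - E[R]) / SD[R] = (8 - 0.5 - 7.0000) / 1.6514 = 0.3028.
Step 5: Two-sided p-value via normal approximation = 2*(1 - Phi(|z|)) = 0.762069.
Step 6: alpha = 0.05. fail to reject H0.

R = 8, z = 0.3028, p = 0.762069, fail to reject H0.


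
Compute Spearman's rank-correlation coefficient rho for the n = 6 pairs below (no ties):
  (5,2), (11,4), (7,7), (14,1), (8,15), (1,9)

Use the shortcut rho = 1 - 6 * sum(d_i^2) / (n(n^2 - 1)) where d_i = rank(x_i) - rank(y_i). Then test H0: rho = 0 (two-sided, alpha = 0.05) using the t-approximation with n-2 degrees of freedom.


Step 1: Rank x and y separately (midranks; no ties here).
rank(x): 5->2, 11->5, 7->3, 14->6, 8->4, 1->1
rank(y): 2->2, 4->3, 7->4, 1->1, 15->6, 9->5
Step 2: d_i = R_x(i) - R_y(i); compute d_i^2.
  (2-2)^2=0, (5-3)^2=4, (3-4)^2=1, (6-1)^2=25, (4-6)^2=4, (1-5)^2=16
sum(d^2) = 50.
Step 3: rho = 1 - 6*50 / (6*(6^2 - 1)) = 1 - 300/210 = -0.428571.
Step 4: Under H0, t = rho * sqrt((n-2)/(1-rho^2)) = -0.9487 ~ t(4).
Step 5: Two-sided p-value from the t-distribution with 4 df = 0.396501.
Step 6: alpha = 0.05. fail to reject H0.

rho = -0.4286, p = 0.396501, fail to reject H0 at alpha = 0.05.


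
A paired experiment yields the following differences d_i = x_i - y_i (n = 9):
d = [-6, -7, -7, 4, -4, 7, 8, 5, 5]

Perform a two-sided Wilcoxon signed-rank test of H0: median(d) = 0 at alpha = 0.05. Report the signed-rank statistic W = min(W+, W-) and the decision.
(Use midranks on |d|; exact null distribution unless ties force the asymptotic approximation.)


Step 1: Drop any zero differences (none here) and take |d_i|.
|d| = [6, 7, 7, 4, 4, 7, 8, 5, 5]
Step 2: Midrank |d_i| (ties get averaged ranks).
ranks: |6|->5, |7|->7, |7|->7, |4|->1.5, |4|->1.5, |7|->7, |8|->9, |5|->3.5, |5|->3.5
Step 3: Attach original signs; sum ranks with positive sign and with negative sign.
W+ = 1.5 + 7 + 9 + 3.5 + 3.5 = 24.5
W- = 5 + 7 + 7 + 1.5 = 20.5
(Check: W+ + W- = 45 should equal n(n+1)/2 = 45.)
Step 4: Test statistic W = min(W+, W-) = 20.5.
Step 5: Ties in |d|, so use the tie-corrected normal approximation.
        E[W] = n(n+1)/4 = 9*10/4 = 22.5.
        Tie groups: |d|=4 (t=2), |d|=5 (t=2), |d|=7 (t=3); sum(t^3 - t) = 36.
        Var[W] = n(n+1)(2n+1)/24 - sum(t^3-t)/48 = 1710/24 - 36/48 = 70.5.
        z = (W - E[W]) / sqrt(Var[W]) = (20.5 - 22.5) / 8.3964 = -0.2382.
        Two-sided p = 2*Phi(z) = 0.811729.
Step 6: alpha = 0.05. fail to reject H0.

W+ = 24.5, W- = 20.5, W = min = 20.5, p = 0.811729, fail to reject H0.


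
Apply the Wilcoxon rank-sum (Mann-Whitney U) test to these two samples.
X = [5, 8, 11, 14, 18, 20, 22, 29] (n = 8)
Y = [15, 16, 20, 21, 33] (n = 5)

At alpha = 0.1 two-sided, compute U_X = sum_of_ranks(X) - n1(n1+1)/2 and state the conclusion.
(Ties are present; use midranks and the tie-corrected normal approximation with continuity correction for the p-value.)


Step 1: Combine and sort all 13 observations; assign midranks.
sorted (value, group): (5,X), (8,X), (11,X), (14,X), (15,Y), (16,Y), (18,X), (20,X), (20,Y), (21,Y), (22,X), (29,X), (33,Y)
ranks: 5->1, 8->2, 11->3, 14->4, 15->5, 16->6, 18->7, 20->8.5, 20->8.5, 21->10, 22->11, 29->12, 33->13
Step 2: Rank sum for X: R1 = 1 + 2 + 3 + 4 + 7 + 8.5 + 11 + 12 = 48.5.
Step 3: U_X = R1 - n1(n1+1)/2 = 48.5 - 8*9/2 = 48.5 - 36 = 12.5.
       U_Y = n1*n2 - U_X = 40 - 12.5 = 27.5.
Step 4: Ties are present, so use the tie-corrected normal approximation (with continuity correction) for the p-value.
Step 5: p-value = 0.304842; compare to alpha = 0.1. fail to reject H0.

U_X = 12.5, p = 0.304842, fail to reject H0 at alpha = 0.1.


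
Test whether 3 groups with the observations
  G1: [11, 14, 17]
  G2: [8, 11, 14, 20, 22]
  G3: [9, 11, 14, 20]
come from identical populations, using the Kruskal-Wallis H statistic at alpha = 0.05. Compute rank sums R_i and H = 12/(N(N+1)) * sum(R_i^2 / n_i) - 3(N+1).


Step 1: Combine all N = 12 observations and assign midranks.
sorted (value, group, rank): (8,G2,1), (9,G3,2), (11,G1,4), (11,G2,4), (11,G3,4), (14,G1,7), (14,G2,7), (14,G3,7), (17,G1,9), (20,G2,10.5), (20,G3,10.5), (22,G2,12)
Step 2: Sum ranks within each group.
R_1 = 20 (n_1 = 3)
R_2 = 34.5 (n_2 = 5)
R_3 = 23.5 (n_3 = 4)
Step 3: H = 12/(N(N+1)) * sum(R_i^2/n_i) - 3(N+1)
     = 12/(12*13) * (20^2/3 + 34.5^2/5 + 23.5^2/4) - 3*13
     = 0.076923 * 509.446 - 39
     = 0.188141.
Step 4: Ties present; correction factor C = 1 - 54/(12^3 - 12) = 0.968531. Corrected H = 0.188141 / 0.968531 = 0.194254.
Step 5: Under H0, H ~ chi^2(2); p-value = 0.907441.
Step 6: alpha = 0.05. fail to reject H0.

H = 0.1943, df = 2, p = 0.907441, fail to reject H0.


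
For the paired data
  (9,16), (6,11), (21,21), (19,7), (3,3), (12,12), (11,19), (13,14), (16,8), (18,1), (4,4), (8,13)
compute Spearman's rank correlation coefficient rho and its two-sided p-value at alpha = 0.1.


Step 1: Rank x and y separately (midranks; no ties here).
rank(x): 9->5, 6->3, 21->12, 19->11, 3->1, 12->7, 11->6, 13->8, 16->9, 18->10, 4->2, 8->4
rank(y): 16->10, 11->6, 21->12, 7->4, 3->2, 12->7, 19->11, 14->9, 8->5, 1->1, 4->3, 13->8
Step 2: d_i = R_x(i) - R_y(i); compute d_i^2.
  (5-10)^2=25, (3-6)^2=9, (12-12)^2=0, (11-4)^2=49, (1-2)^2=1, (7-7)^2=0, (6-11)^2=25, (8-9)^2=1, (9-5)^2=16, (10-1)^2=81, (2-3)^2=1, (4-8)^2=16
sum(d^2) = 224.
Step 3: rho = 1 - 6*224 / (12*(12^2 - 1)) = 1 - 1344/1716 = 0.216783.
Step 4: Under H0, t = rho * sqrt((n-2)/(1-rho^2)) = 0.7022 ~ t(10).
Step 5: Two-sided p-value from the t-distribution with 10 df = 0.498556.
Step 6: alpha = 0.1. fail to reject H0.

rho = 0.2168, p = 0.498556, fail to reject H0 at alpha = 0.1.


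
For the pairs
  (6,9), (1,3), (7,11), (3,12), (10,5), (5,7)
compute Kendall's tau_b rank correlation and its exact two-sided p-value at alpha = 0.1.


Step 1: Enumerate the 15 unordered pairs (i,j) with i<j and classify each by sign(x_j-x_i) * sign(y_j-y_i).
  (1,2):dx=-5,dy=-6->C; (1,3):dx=+1,dy=+2->C; (1,4):dx=-3,dy=+3->D; (1,5):dx=+4,dy=-4->D
  (1,6):dx=-1,dy=-2->C; (2,3):dx=+6,dy=+8->C; (2,4):dx=+2,dy=+9->C; (2,5):dx=+9,dy=+2->C
  (2,6):dx=+4,dy=+4->C; (3,4):dx=-4,dy=+1->D; (3,5):dx=+3,dy=-6->D; (3,6):dx=-2,dy=-4->C
  (4,5):dx=+7,dy=-7->D; (4,6):dx=+2,dy=-5->D; (5,6):dx=-5,dy=+2->D
Step 2: C = 8, D = 7, total pairs = 15.
Step 3: tau = (C - D)/(n(n-1)/2) = (8 - 7)/15 = 0.066667.
Step 4: Exact two-sided p-value (enumerate n! = 720 permutations of y under H0): p = 1.000000.
Step 5: alpha = 0.1. fail to reject H0.

tau_b = 0.0667 (C=8, D=7), p = 1.000000, fail to reject H0.


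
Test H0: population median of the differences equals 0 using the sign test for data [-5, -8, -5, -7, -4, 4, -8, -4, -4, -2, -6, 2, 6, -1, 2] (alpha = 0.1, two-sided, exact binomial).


Step 1: Discard zero differences. Original n = 15; n_eff = number of nonzero differences = 15.
Nonzero differences (with sign): -5, -8, -5, -7, -4, +4, -8, -4, -4, -2, -6, +2, +6, -1, +2
Step 2: Count signs: positive = 4, negative = 11.
Step 3: Under H0: P(positive) = 0.5, so the number of positives S ~ Bin(15, 0.5).
Step 4: Two-sided exact p-value = sum of Bin(15,0.5) probabilities at or below the observed probability = 0.118469.
Step 5: alpha = 0.1. fail to reject H0.

n_eff = 15, pos = 4, neg = 11, p = 0.118469, fail to reject H0.


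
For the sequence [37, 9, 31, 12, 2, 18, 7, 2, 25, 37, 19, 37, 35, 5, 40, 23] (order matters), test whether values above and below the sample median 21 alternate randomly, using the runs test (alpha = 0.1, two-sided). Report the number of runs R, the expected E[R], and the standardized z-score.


Step 1: Compute median = 21; label A = above, B = below.
Labels in order: ABABBBBBAABAABAA  (n_A = 8, n_B = 8)
Step 2: Count runs R = 9.
Step 3: Under H0 (random ordering), E[R] = 2*n_A*n_B/(n_A+n_B) + 1 = 2*8*8/16 + 1 = 9.0000.
        Var[R] = 2*n_A*n_B*(2*n_A*n_B - n_A - n_B) / ((n_A+n_B)^2 * (n_A+n_B-1)) = 14336/3840 = 3.7333.
        SD[R] = 1.9322.
Step 4: R = E[R], so z = 0 with no continuity correction.
Step 5: Two-sided p-value via normal approximation = 2*(1 - Phi(|z|)) = 1.000000.
Step 6: alpha = 0.1. fail to reject H0.

R = 9, z = 0.0000, p = 1.000000, fail to reject H0.


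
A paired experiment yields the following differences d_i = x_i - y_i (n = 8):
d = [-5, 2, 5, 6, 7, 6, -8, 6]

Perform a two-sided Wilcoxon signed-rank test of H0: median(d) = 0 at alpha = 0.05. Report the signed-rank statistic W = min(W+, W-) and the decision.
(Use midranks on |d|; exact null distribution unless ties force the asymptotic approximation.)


Step 1: Drop any zero differences (none here) and take |d_i|.
|d| = [5, 2, 5, 6, 7, 6, 8, 6]
Step 2: Midrank |d_i| (ties get averaged ranks).
ranks: |5|->2.5, |2|->1, |5|->2.5, |6|->5, |7|->7, |6|->5, |8|->8, |6|->5
Step 3: Attach original signs; sum ranks with positive sign and with negative sign.
W+ = 1 + 2.5 + 5 + 7 + 5 + 5 = 25.5
W- = 2.5 + 8 = 10.5
(Check: W+ + W- = 36 should equal n(n+1)/2 = 36.)
Step 4: Test statistic W = min(W+, W-) = 10.5.
Step 5: Ties in |d|, so use the tie-corrected normal approximation.
        E[W] = n(n+1)/4 = 8*9/4 = 18.
        Tie groups: |d|=5 (t=2), |d|=6 (t=3); sum(t^3 - t) = 30.
        Var[W] = n(n+1)(2n+1)/24 - sum(t^3-t)/48 = 1224/24 - 30/48 = 50.375.
        z = (W - E[W]) / sqrt(Var[W]) = (10.5 - 18) / 7.0975 = -1.0567.
        Two-sided p = 2*Phi(z) = 0.290646.
Step 6: alpha = 0.05. fail to reject H0.

W+ = 25.5, W- = 10.5, W = min = 10.5, p = 0.290646, fail to reject H0.


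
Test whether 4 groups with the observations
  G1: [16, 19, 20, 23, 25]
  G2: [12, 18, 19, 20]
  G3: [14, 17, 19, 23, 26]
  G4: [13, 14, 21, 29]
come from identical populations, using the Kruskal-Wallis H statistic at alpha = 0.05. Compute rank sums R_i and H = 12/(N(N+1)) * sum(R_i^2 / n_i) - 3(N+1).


Step 1: Combine all N = 18 observations and assign midranks.
sorted (value, group, rank): (12,G2,1), (13,G4,2), (14,G3,3.5), (14,G4,3.5), (16,G1,5), (17,G3,6), (18,G2,7), (19,G1,9), (19,G2,9), (19,G3,9), (20,G1,11.5), (20,G2,11.5), (21,G4,13), (23,G1,14.5), (23,G3,14.5), (25,G1,16), (26,G3,17), (29,G4,18)
Step 2: Sum ranks within each group.
R_1 = 56 (n_1 = 5)
R_2 = 28.5 (n_2 = 4)
R_3 = 50 (n_3 = 5)
R_4 = 36.5 (n_4 = 4)
Step 3: H = 12/(N(N+1)) * sum(R_i^2/n_i) - 3(N+1)
     = 12/(18*19) * (56^2/5 + 28.5^2/4 + 50^2/5 + 36.5^2/4) - 3*19
     = 0.035088 * 1663.33 - 57
     = 1.362281.
Step 4: Ties present; correction factor C = 1 - 42/(18^3 - 18) = 0.992776. Corrected H = 1.362281 / 0.992776 = 1.372193.
Step 5: Under H0, H ~ chi^2(3); p-value = 0.712066.
Step 6: alpha = 0.05. fail to reject H0.

H = 1.3722, df = 3, p = 0.712066, fail to reject H0.


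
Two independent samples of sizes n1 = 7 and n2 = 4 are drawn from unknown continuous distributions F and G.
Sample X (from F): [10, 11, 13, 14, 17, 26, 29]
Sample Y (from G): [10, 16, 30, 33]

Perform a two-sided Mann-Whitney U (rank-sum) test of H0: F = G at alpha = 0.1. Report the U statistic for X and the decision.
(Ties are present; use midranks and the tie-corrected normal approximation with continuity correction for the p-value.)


Step 1: Combine and sort all 11 observations; assign midranks.
sorted (value, group): (10,X), (10,Y), (11,X), (13,X), (14,X), (16,Y), (17,X), (26,X), (29,X), (30,Y), (33,Y)
ranks: 10->1.5, 10->1.5, 11->3, 13->4, 14->5, 16->6, 17->7, 26->8, 29->9, 30->10, 33->11
Step 2: Rank sum for X: R1 = 1.5 + 3 + 4 + 5 + 7 + 8 + 9 = 37.5.
Step 3: U_X = R1 - n1(n1+1)/2 = 37.5 - 7*8/2 = 37.5 - 28 = 9.5.
       U_Y = n1*n2 - U_X = 28 - 9.5 = 18.5.
Step 4: Ties are present, so use the tie-corrected normal approximation (with continuity correction) for the p-value.
Step 5: p-value = 0.448659; compare to alpha = 0.1. fail to reject H0.

U_X = 9.5, p = 0.448659, fail to reject H0 at alpha = 0.1.


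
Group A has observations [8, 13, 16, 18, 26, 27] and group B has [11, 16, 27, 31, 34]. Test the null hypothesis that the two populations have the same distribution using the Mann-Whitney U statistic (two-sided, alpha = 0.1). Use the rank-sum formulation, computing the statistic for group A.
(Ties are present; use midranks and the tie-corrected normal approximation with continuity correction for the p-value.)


Step 1: Combine and sort all 11 observations; assign midranks.
sorted (value, group): (8,X), (11,Y), (13,X), (16,X), (16,Y), (18,X), (26,X), (27,X), (27,Y), (31,Y), (34,Y)
ranks: 8->1, 11->2, 13->3, 16->4.5, 16->4.5, 18->6, 26->7, 27->8.5, 27->8.5, 31->10, 34->11
Step 2: Rank sum for X: R1 = 1 + 3 + 4.5 + 6 + 7 + 8.5 = 30.
Step 3: U_X = R1 - n1(n1+1)/2 = 30 - 6*7/2 = 30 - 21 = 9.
       U_Y = n1*n2 - U_X = 30 - 9 = 21.
Step 4: Ties are present, so use the tie-corrected normal approximation (with continuity correction) for the p-value.
Step 5: p-value = 0.313093; compare to alpha = 0.1. fail to reject H0.

U_X = 9, p = 0.313093, fail to reject H0 at alpha = 0.1.


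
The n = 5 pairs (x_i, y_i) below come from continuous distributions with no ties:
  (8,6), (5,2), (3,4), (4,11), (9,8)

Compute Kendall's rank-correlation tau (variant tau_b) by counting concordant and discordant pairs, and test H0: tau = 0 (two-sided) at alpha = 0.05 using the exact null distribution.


Step 1: Enumerate the 10 unordered pairs (i,j) with i<j and classify each by sign(x_j-x_i) * sign(y_j-y_i).
  (1,2):dx=-3,dy=-4->C; (1,3):dx=-5,dy=-2->C; (1,4):dx=-4,dy=+5->D; (1,5):dx=+1,dy=+2->C
  (2,3):dx=-2,dy=+2->D; (2,4):dx=-1,dy=+9->D; (2,5):dx=+4,dy=+6->C; (3,4):dx=+1,dy=+7->C
  (3,5):dx=+6,dy=+4->C; (4,5):dx=+5,dy=-3->D
Step 2: C = 6, D = 4, total pairs = 10.
Step 3: tau = (C - D)/(n(n-1)/2) = (6 - 4)/10 = 0.200000.
Step 4: Exact two-sided p-value (enumerate n! = 120 permutations of y under H0): p = 0.816667.
Step 5: alpha = 0.05. fail to reject H0.

tau_b = 0.2000 (C=6, D=4), p = 0.816667, fail to reject H0.


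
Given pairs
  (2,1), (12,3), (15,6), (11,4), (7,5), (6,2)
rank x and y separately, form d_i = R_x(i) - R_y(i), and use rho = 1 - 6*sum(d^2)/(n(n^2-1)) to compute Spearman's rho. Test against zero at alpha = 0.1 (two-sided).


Step 1: Rank x and y separately (midranks; no ties here).
rank(x): 2->1, 12->5, 15->6, 11->4, 7->3, 6->2
rank(y): 1->1, 3->3, 6->6, 4->4, 5->5, 2->2
Step 2: d_i = R_x(i) - R_y(i); compute d_i^2.
  (1-1)^2=0, (5-3)^2=4, (6-6)^2=0, (4-4)^2=0, (3-5)^2=4, (2-2)^2=0
sum(d^2) = 8.
Step 3: rho = 1 - 6*8 / (6*(6^2 - 1)) = 1 - 48/210 = 0.771429.
Step 4: Under H0, t = rho * sqrt((n-2)/(1-rho^2)) = 2.4247 ~ t(4).
Step 5: Two-sided p-value from the t-distribution with 4 df = 0.072397.
Step 6: alpha = 0.1. reject H0.

rho = 0.7714, p = 0.072397, reject H0 at alpha = 0.1.


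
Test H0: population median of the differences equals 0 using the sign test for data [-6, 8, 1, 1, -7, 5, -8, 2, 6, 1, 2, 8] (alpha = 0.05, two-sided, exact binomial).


Step 1: Discard zero differences. Original n = 12; n_eff = number of nonzero differences = 12.
Nonzero differences (with sign): -6, +8, +1, +1, -7, +5, -8, +2, +6, +1, +2, +8
Step 2: Count signs: positive = 9, negative = 3.
Step 3: Under H0: P(positive) = 0.5, so the number of positives S ~ Bin(12, 0.5).
Step 4: Two-sided exact p-value = sum of Bin(12,0.5) probabilities at or below the observed probability = 0.145996.
Step 5: alpha = 0.05. fail to reject H0.

n_eff = 12, pos = 9, neg = 3, p = 0.145996, fail to reject H0.


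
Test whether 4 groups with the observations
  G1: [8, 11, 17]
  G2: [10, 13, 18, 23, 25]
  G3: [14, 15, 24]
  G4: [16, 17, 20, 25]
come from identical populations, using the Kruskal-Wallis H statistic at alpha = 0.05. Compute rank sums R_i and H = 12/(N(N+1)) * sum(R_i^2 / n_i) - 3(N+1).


Step 1: Combine all N = 15 observations and assign midranks.
sorted (value, group, rank): (8,G1,1), (10,G2,2), (11,G1,3), (13,G2,4), (14,G3,5), (15,G3,6), (16,G4,7), (17,G1,8.5), (17,G4,8.5), (18,G2,10), (20,G4,11), (23,G2,12), (24,G3,13), (25,G2,14.5), (25,G4,14.5)
Step 2: Sum ranks within each group.
R_1 = 12.5 (n_1 = 3)
R_2 = 42.5 (n_2 = 5)
R_3 = 24 (n_3 = 3)
R_4 = 41 (n_4 = 4)
Step 3: H = 12/(N(N+1)) * sum(R_i^2/n_i) - 3(N+1)
     = 12/(15*16) * (12.5^2/3 + 42.5^2/5 + 24^2/3 + 41^2/4) - 3*16
     = 0.050000 * 1025.58 - 48
     = 3.279167.
Step 4: Ties present; correction factor C = 1 - 12/(15^3 - 15) = 0.996429. Corrected H = 3.279167 / 0.996429 = 3.290920.
Step 5: Under H0, H ~ chi^2(3); p-value = 0.348908.
Step 6: alpha = 0.05. fail to reject H0.

H = 3.2909, df = 3, p = 0.348908, fail to reject H0.


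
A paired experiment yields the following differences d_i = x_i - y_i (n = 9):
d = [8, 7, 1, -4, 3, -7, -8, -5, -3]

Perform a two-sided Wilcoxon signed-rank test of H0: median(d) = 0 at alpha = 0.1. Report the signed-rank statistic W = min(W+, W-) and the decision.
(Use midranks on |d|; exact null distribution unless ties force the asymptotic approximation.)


Step 1: Drop any zero differences (none here) and take |d_i|.
|d| = [8, 7, 1, 4, 3, 7, 8, 5, 3]
Step 2: Midrank |d_i| (ties get averaged ranks).
ranks: |8|->8.5, |7|->6.5, |1|->1, |4|->4, |3|->2.5, |7|->6.5, |8|->8.5, |5|->5, |3|->2.5
Step 3: Attach original signs; sum ranks with positive sign and with negative sign.
W+ = 8.5 + 6.5 + 1 + 2.5 = 18.5
W- = 4 + 6.5 + 8.5 + 5 + 2.5 = 26.5
(Check: W+ + W- = 45 should equal n(n+1)/2 = 45.)
Step 4: Test statistic W = min(W+, W-) = 18.5.
Step 5: Ties in |d|, so use the tie-corrected normal approximation.
        E[W] = n(n+1)/4 = 9*10/4 = 22.5.
        Tie groups: |d|=3 (t=2), |d|=7 (t=2), |d|=8 (t=2); sum(t^3 - t) = 18.
        Var[W] = n(n+1)(2n+1)/24 - sum(t^3-t)/48 = 1710/24 - 18/48 = 70.875.
        z = (W - E[W]) / sqrt(Var[W]) = (18.5 - 22.5) / 8.4187 = -0.4751.
        Two-sided p = 2*Phi(z) = 0.634694.
Step 6: alpha = 0.1. fail to reject H0.

W+ = 18.5, W- = 26.5, W = min = 18.5, p = 0.634694, fail to reject H0.


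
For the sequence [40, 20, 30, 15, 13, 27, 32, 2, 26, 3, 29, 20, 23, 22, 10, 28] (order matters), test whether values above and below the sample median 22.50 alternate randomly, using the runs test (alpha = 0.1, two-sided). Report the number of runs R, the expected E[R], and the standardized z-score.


Step 1: Compute median = 22.50; label A = above, B = below.
Labels in order: ABABBAABABABABBA  (n_A = 8, n_B = 8)
Step 2: Count runs R = 13.
Step 3: Under H0 (random ordering), E[R] = 2*n_A*n_B/(n_A+n_B) + 1 = 2*8*8/16 + 1 = 9.0000.
        Var[R] = 2*n_A*n_B*(2*n_A*n_B - n_A - n_B) / ((n_A+n_B)^2 * (n_A+n_B-1)) = 14336/3840 = 3.7333.
        SD[R] = 1.9322.
Step 4: Continuity-corrected z = (R - 0.5 - E[R]) / SD[R] = (13 - 0.5 - 9.0000) / 1.9322 = 1.8114.
Step 5: Two-sided p-value via normal approximation = 2*(1 - Phi(|z|)) = 0.070076.
Step 6: alpha = 0.1. reject H0.

R = 13, z = 1.8114, p = 0.070076, reject H0.


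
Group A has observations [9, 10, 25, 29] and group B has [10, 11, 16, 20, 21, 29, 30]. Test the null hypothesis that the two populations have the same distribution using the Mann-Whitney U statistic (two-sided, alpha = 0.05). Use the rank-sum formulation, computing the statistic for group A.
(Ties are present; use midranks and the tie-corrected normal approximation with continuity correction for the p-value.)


Step 1: Combine and sort all 11 observations; assign midranks.
sorted (value, group): (9,X), (10,X), (10,Y), (11,Y), (16,Y), (20,Y), (21,Y), (25,X), (29,X), (29,Y), (30,Y)
ranks: 9->1, 10->2.5, 10->2.5, 11->4, 16->5, 20->6, 21->7, 25->8, 29->9.5, 29->9.5, 30->11
Step 2: Rank sum for X: R1 = 1 + 2.5 + 8 + 9.5 = 21.
Step 3: U_X = R1 - n1(n1+1)/2 = 21 - 4*5/2 = 21 - 10 = 11.
       U_Y = n1*n2 - U_X = 28 - 11 = 17.
Step 4: Ties are present, so use the tie-corrected normal approximation (with continuity correction) for the p-value.
Step 5: p-value = 0.635059; compare to alpha = 0.05. fail to reject H0.

U_X = 11, p = 0.635059, fail to reject H0 at alpha = 0.05.


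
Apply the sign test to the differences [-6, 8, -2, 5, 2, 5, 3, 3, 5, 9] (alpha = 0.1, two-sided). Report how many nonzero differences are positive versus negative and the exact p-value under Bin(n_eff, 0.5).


Step 1: Discard zero differences. Original n = 10; n_eff = number of nonzero differences = 10.
Nonzero differences (with sign): -6, +8, -2, +5, +2, +5, +3, +3, +5, +9
Step 2: Count signs: positive = 8, negative = 2.
Step 3: Under H0: P(positive) = 0.5, so the number of positives S ~ Bin(10, 0.5).
Step 4: Two-sided exact p-value = sum of Bin(10,0.5) probabilities at or below the observed probability = 0.109375.
Step 5: alpha = 0.1. fail to reject H0.

n_eff = 10, pos = 8, neg = 2, p = 0.109375, fail to reject H0.
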